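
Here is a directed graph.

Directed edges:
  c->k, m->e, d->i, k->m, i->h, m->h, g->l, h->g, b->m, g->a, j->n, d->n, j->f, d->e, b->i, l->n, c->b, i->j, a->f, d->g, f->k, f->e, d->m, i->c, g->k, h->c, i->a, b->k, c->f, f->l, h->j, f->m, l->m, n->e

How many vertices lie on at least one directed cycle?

11

A vertex is on a directed cycle iff it belongs to a strongly connected component of size ≥ 2 (or has a self-loop).
The vertices on cycles are {a, b, c, f, g, h, i, j, k, l, m} — 11 in total.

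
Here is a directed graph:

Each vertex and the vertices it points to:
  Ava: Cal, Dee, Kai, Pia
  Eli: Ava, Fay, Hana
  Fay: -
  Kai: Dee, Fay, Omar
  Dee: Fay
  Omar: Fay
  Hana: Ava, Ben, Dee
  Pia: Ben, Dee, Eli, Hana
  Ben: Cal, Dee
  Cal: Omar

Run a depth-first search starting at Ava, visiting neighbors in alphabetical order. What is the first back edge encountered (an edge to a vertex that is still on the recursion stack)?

Eli->Ava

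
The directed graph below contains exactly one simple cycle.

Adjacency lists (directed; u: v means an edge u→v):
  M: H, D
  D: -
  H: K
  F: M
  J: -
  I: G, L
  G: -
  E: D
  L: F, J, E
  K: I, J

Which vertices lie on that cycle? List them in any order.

F, H, I, K, L, M

DFS with gray/black marking from K:
K gray
  I gray
    G gray
    G black
    L gray
      F gray
        M gray
          H gray
            H→K: K is gray → back edge
Back edge closes the cycle K → I → L → F → M → H → K; its vertices are {F, H, I, K, L, M}.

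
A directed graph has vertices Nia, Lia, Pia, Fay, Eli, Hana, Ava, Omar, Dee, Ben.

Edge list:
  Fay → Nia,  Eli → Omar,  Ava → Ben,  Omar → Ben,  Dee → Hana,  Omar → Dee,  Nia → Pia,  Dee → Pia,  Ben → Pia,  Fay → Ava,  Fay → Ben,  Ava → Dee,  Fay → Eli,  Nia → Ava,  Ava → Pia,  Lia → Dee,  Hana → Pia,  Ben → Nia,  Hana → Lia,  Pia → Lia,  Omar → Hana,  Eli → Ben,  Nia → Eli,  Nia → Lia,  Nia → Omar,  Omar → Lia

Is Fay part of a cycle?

No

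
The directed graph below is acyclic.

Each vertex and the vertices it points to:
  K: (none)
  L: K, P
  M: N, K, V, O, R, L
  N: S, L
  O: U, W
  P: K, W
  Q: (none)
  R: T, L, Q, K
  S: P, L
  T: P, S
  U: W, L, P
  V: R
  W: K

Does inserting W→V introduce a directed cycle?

Yes

Adding W→V creates a cycle iff V can already reach W.
Path from V: V → R → T → P → W.
So V → … → W → V is a cycle.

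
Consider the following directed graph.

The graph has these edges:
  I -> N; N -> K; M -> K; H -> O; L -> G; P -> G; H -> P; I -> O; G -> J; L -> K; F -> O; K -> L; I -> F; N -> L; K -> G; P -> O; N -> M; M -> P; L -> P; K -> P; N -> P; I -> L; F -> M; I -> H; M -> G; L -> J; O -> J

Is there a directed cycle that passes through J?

No

J lies on a cycle iff there is a path from J back to itself.
Exploring from J, it never reaches itself; equivalently, its strongly connected component is a singleton.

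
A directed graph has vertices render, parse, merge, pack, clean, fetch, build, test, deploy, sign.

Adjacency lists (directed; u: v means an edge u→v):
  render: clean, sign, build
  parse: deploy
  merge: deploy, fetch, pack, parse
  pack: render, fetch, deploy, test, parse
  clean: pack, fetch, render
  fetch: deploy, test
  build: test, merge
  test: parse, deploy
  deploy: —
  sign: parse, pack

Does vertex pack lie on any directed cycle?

pack is on a cycle iff pack can reach itself via ≥1 edge.
pack → render → clean → pack — yes.

Yes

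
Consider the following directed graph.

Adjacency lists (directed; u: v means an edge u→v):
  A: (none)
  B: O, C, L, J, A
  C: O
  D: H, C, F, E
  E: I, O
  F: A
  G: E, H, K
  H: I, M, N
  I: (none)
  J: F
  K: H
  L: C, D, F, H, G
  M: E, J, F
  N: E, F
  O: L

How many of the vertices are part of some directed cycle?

A vertex is on a directed cycle iff it belongs to a strongly connected component of size ≥ 2 (or has a self-loop).
The vertices on cycles are {C, D, E, G, H, K, L, M, N, O} — 10 in total.

10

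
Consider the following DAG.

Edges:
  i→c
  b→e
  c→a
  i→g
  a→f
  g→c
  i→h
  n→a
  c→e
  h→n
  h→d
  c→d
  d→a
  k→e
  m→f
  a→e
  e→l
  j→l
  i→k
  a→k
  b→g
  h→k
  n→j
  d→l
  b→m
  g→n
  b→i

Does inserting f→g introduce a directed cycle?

Yes

Adding f→g creates a cycle iff g can already reach f.
Path from g: g → c → a → f.
So g → … → f → g is a cycle.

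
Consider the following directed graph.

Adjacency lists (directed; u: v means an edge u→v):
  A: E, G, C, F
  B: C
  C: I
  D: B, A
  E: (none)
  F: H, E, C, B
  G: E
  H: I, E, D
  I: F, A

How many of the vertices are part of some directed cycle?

7

A vertex is on a directed cycle iff it belongs to a strongly connected component of size ≥ 2 (or has a self-loop).
The vertices on cycles are {A, B, C, D, F, H, I} — 7 in total.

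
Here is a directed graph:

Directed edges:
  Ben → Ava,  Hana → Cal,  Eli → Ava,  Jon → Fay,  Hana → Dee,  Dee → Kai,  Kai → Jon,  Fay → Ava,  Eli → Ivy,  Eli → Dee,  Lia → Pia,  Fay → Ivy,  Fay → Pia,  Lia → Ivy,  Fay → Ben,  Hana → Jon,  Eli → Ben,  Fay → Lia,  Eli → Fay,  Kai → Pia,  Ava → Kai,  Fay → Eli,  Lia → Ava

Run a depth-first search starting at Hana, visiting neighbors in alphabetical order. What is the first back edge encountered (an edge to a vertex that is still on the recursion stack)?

DFS from Hana (visiting neighbors in alphabetical order); mark gray on enter, black on exit:
Hana gray
  Cal gray
  Cal black
  Dee gray
    Kai gray
      Jon gray
        Fay gray
          Ava gray
            Ava→Kai: Kai is gray → back edge
First back edge: Ava → Kai.

Ava->Kai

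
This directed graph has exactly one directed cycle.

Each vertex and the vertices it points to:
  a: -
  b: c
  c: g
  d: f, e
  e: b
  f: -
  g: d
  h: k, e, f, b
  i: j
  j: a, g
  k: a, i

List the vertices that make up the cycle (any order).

b, c, d, e, g

DFS with gray/black marking from e:
e gray
  b gray
    c gray
      g gray
        d gray
          f gray
          f black
          d→e: e is gray → back edge
Back edge closes the cycle e → b → c → g → d → e; its vertices are {b, c, d, e, g}.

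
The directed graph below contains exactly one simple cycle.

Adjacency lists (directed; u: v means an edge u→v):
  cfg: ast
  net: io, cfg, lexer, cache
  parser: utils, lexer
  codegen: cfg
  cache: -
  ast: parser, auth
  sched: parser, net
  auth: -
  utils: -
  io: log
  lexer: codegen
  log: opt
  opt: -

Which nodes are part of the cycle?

DFS with gray/black marking from parser:
parser gray
  utils gray
  utils black
  lexer gray
    codegen gray
      cfg gray
        ast gray
          ast→parser: parser is gray → back edge
Back edge closes the cycle parser → lexer → codegen → cfg → ast → parser; its vertices are {ast, cfg, lexer, parser, codegen}.

ast, cfg, lexer, parser, codegen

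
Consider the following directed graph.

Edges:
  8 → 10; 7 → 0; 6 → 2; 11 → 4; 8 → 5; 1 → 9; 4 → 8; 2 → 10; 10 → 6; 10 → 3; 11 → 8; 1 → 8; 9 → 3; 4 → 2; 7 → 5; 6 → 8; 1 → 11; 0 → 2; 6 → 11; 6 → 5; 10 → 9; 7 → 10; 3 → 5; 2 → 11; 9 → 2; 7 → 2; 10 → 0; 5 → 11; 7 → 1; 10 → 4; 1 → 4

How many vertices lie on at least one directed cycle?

10

A vertex is on a directed cycle iff it belongs to a strongly connected component of size ≥ 2 (or has a self-loop).
The vertices on cycles are {0, 2, 3, 4, 5, 6, 8, 9, 10, 11} — 10 in total.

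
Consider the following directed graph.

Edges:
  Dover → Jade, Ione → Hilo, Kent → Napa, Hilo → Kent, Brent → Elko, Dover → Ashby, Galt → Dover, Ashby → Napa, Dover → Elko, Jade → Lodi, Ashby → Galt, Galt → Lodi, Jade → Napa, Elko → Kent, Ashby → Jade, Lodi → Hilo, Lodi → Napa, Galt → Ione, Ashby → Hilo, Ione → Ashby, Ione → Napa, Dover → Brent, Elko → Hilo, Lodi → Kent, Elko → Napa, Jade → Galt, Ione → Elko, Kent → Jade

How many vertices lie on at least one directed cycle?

10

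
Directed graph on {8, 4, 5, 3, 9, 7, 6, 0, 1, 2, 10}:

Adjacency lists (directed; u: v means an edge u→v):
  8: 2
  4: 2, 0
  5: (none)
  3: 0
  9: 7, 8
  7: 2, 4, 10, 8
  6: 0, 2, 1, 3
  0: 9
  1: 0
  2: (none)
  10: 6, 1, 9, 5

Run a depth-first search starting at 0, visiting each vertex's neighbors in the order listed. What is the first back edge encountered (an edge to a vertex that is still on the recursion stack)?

DFS from 0 (visiting each vertex's neighbors in the order listed); mark gray on enter, black on exit:
0 gray
  9 gray
    7 gray
      2 gray
      2 black
      4 gray
        4→2: 2 black — skip
        4→0: 0 is gray → back edge
First back edge: 4 → 0.

4→0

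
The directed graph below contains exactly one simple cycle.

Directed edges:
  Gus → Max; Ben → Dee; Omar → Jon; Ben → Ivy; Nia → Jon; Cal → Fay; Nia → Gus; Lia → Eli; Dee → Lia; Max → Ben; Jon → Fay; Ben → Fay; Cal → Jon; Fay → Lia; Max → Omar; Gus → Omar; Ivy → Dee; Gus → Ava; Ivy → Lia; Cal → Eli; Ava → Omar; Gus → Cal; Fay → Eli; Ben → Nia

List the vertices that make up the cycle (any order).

Ben, Gus, Max, Nia

DFS with gray/black marking from Gus:
Gus gray
  Max gray
    Ben gray
      Dee gray
        Lia gray
          Eli gray
          Eli black
        Lia black
      Dee black
      Ivy gray
        Ivy→Lia: Lia black — skip
        Ivy→Dee: Dee black — skip
      Ivy black
      Fay gray
        Fay→Lia: Lia black — skip
        Fay→Eli: Eli black — skip
      Fay black
      Nia gray
        Jon gray
          Jon→Fay: Fay black — skip
        Jon black
        Nia→Gus: Gus is gray → back edge
Back edge closes the cycle Gus → Max → Ben → Nia → Gus; its vertices are {Ben, Gus, Max, Nia}.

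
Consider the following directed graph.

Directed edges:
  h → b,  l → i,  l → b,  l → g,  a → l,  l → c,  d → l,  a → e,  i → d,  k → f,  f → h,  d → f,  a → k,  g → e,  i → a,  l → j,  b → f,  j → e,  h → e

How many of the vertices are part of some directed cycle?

7

A vertex is on a directed cycle iff it belongs to a strongly connected component of size ≥ 2 (or has a self-loop).
The vertices on cycles are {a, b, d, f, h, i, l} — 7 in total.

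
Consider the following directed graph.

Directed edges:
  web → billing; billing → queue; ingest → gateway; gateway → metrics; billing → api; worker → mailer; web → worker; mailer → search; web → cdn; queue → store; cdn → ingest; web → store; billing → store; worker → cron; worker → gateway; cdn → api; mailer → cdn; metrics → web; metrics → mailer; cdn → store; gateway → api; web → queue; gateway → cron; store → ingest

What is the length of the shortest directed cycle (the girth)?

4

For each vertex v, BFS finds the shortest path from v back to v.
The shortest such closed walk is metrics → web → worker → gateway → metrics, length 4.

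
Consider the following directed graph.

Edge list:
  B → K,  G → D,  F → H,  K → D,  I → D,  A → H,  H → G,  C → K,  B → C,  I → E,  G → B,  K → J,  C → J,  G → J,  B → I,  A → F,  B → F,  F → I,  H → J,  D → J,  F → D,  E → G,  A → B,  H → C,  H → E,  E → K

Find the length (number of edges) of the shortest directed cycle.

For each vertex v, BFS finds the shortest path from v back to v.
The shortest such closed walk is F → H → G → B → F, length 4.

4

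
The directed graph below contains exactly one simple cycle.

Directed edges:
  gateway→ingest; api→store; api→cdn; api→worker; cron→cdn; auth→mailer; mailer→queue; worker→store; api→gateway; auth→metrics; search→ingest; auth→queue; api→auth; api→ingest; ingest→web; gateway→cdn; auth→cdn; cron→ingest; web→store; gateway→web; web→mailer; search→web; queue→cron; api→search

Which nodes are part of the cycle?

DFS with gray/black marking from mailer:
mailer gray
  queue gray
    cron gray
      ingest gray
        web gray
          web→mailer: mailer is gray → back edge
Back edge closes the cycle mailer → queue → cron → ingest → web → mailer; its vertices are {web, cron, queue, ingest, mailer}.

web, cron, queue, ingest, mailer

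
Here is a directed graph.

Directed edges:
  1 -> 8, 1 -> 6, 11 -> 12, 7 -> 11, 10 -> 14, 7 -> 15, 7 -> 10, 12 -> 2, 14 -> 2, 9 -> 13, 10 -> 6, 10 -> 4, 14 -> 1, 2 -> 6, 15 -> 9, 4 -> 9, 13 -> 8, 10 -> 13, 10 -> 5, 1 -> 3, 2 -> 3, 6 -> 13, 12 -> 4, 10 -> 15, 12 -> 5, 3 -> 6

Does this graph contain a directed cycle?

No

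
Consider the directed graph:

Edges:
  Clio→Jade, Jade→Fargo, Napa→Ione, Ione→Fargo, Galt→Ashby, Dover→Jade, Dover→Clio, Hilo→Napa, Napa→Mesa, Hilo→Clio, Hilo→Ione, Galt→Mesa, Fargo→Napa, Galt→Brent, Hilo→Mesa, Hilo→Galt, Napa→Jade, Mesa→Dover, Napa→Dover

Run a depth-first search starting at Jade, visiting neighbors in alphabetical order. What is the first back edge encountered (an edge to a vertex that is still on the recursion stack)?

Clio→Jade

DFS from Jade (visiting neighbors in alphabetical order); mark gray on enter, black on exit:
Jade gray
  Fargo gray
    Napa gray
      Dover gray
        Clio gray
          Clio→Jade: Jade is gray → back edge
First back edge: Clio → Jade.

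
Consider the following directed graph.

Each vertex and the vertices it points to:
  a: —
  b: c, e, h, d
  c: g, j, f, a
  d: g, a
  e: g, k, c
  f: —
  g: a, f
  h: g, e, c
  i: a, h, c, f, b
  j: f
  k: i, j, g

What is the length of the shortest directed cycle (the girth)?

For each vertex v, BFS finds the shortest path from v back to v.
The shortest such closed walk is b → e → k → i → b, length 4.

4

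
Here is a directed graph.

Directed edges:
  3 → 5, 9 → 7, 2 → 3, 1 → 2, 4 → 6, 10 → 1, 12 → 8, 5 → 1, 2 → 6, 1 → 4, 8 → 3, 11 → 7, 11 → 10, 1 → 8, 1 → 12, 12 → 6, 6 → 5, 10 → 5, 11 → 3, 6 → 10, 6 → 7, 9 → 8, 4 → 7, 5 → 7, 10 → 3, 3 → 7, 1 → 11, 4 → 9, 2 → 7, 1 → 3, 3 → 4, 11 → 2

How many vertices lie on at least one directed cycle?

11

A vertex is on a directed cycle iff it belongs to a strongly connected component of size ≥ 2 (or has a self-loop).
The vertices on cycles are {1, 2, 3, 4, 5, 6, 8, 9, 10, 11, 12} — 11 in total.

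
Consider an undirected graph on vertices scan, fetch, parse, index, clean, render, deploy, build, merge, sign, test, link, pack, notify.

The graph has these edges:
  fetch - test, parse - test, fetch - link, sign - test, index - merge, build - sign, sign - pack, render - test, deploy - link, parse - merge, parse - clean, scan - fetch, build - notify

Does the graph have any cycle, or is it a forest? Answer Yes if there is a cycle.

DFS, tracking each vertex's parent; an edge to a visited non-parent vertex closes a cycle.
Start from test:
visit test (parent –)
  visit render (parent test)
    render–test: parent, skip
  visit fetch (parent test)
    fetch–test: parent, skip
    visit link (parent fetch)
      link–fetch: parent, skip
      visit deploy (parent link)
        deploy–link: parent, skip
    visit scan (parent fetch)
      scan–fetch: parent, skip
  visit sign (parent test)
    visit pack (parent sign)
      pack–sign: parent, skip
    sign–test: parent, skip
    visit build (parent sign)
      visit notify (parent build)
        notify–build: parent, skip
      build–sign: parent, skip
  visit parse (parent test)
    visit merge (parent parse)
      merge–parse: parent, skip
      visit index (parent merge)
        index–merge: parent, skip
    parse–test: parent, skip
    visit clean (parent parse)
      clean–parse: parent, skip
No non-parent visited neighbor found — the graph is a forest.

No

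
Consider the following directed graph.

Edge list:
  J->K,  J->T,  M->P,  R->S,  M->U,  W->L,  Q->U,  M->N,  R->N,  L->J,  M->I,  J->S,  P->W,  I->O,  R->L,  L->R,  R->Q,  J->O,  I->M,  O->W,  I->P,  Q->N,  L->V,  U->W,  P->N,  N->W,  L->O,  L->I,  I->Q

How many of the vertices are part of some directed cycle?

A vertex is on a directed cycle iff it belongs to a strongly connected component of size ≥ 2 (or has a self-loop).
The vertices on cycles are {I, J, L, M, N, O, P, Q, R, U, W} — 11 in total.

11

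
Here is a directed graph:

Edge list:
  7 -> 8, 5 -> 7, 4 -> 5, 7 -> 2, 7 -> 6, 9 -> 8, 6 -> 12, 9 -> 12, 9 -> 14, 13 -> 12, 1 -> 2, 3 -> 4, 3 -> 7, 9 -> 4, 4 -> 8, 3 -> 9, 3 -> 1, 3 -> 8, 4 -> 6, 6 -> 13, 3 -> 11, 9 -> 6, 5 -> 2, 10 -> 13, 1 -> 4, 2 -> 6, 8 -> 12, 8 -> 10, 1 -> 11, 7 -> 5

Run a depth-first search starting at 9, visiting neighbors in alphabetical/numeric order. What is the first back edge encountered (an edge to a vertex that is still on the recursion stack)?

DFS from 9 (visiting neighbors in alphabetical/numeric order); mark gray on enter, black on exit:
9 gray
  4 gray
    5 gray
      2 gray
        6 gray
          12 gray
          12 black
          13 gray
            13→12: 12 black — skip
          13 black
        6 black
      2 black
      7 gray
        7→2: 2 black — skip
        7→5: 5 is gray → back edge
First back edge: 7 → 5.

7->5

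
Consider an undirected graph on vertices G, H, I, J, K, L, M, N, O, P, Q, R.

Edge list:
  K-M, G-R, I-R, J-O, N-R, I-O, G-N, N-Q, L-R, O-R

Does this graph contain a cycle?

DFS, tracking each vertex's parent; an edge to a visited non-parent vertex closes a cycle.
Start from I:
visit I (parent –)
  visit O (parent I)
    O–I: parent, skip
    visit R (parent O)
      R–O: parent, skip
      visit G (parent R)
        G–R: parent, skip
        visit N (parent G)
          visit Q (parent N)
            Q–N: parent, skip
          N–G: parent, skip
          N–R: R visited and ≠ parent → cycle
Cycle: R – G – N – R.

Yes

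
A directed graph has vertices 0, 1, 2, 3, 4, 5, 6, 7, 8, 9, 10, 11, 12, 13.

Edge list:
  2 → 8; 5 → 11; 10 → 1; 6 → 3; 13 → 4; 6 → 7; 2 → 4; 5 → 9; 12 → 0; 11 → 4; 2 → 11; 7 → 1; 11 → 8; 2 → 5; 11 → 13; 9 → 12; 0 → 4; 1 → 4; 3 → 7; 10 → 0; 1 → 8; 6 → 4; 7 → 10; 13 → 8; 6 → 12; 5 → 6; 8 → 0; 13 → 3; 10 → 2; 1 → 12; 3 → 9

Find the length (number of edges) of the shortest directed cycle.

5

For each vertex v, BFS finds the shortest path from v back to v.
The shortest such closed walk is 2 → 5 → 6 → 7 → 10 → 2, length 5.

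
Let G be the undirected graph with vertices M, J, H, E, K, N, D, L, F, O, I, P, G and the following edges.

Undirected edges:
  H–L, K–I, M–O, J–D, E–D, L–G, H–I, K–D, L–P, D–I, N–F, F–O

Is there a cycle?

Yes

DFS, tracking each vertex's parent; an edge to a visited non-parent vertex closes a cycle.
Start from D:
visit D (parent –)
  visit K (parent D)
    visit I (parent K)
      visit H (parent I)
        visit L (parent H)
          visit P (parent L)
            P–L: parent, skip
          visit G (parent L)
            G–L: parent, skip
          L–H: parent, skip
        H–I: parent, skip
      I–D: D visited and ≠ parent → cycle
Cycle: D – K – I – D.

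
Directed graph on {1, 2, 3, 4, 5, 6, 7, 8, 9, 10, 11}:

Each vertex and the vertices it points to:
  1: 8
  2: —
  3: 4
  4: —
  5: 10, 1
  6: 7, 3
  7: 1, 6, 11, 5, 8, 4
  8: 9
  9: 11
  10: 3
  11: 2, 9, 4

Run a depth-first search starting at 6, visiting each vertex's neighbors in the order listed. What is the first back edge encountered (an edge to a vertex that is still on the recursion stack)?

11→9

DFS from 6 (visiting each vertex's neighbors in the order listed); mark gray on enter, black on exit:
6 gray
  7 gray
    1 gray
      8 gray
        9 gray
          11 gray
            2 gray
            2 black
            11→9: 9 is gray → back edge
First back edge: 11 → 9.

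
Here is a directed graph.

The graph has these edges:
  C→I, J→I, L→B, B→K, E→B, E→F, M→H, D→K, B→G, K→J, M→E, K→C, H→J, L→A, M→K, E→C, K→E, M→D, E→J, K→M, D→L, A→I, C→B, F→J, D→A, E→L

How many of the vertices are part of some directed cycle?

A vertex is on a directed cycle iff it belongs to a strongly connected component of size ≥ 2 (or has a self-loop).
The vertices on cycles are {B, C, D, E, K, L, M} — 7 in total.

7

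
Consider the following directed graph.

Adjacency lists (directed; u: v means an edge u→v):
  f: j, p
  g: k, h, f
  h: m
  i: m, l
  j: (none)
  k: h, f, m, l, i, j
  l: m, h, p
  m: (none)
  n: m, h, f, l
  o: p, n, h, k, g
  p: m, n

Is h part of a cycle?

h lies on a cycle iff there is a path from h back to itself.
Exploring from h, it never reaches itself; equivalently, its strongly connected component is a singleton.

No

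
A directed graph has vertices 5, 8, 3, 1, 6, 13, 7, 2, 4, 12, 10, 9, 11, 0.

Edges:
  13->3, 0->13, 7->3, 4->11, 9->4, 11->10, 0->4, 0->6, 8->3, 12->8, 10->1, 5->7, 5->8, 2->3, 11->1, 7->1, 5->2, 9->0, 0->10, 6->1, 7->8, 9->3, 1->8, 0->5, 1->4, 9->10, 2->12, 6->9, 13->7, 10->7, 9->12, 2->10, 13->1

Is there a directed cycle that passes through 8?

No

8 lies on a cycle iff there is a path from 8 back to itself.
Exploring from 8, it never reaches itself; equivalently, its strongly connected component is a singleton.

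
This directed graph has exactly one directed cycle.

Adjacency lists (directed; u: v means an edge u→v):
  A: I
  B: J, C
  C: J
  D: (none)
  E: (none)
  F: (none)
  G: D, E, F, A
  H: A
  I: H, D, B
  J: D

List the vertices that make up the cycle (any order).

DFS with gray/black marking from A:
A gray
  I gray
    H gray
      H→A: A is gray → back edge
Back edge closes the cycle A → I → H → A; its vertices are {A, H, I}.

A, H, I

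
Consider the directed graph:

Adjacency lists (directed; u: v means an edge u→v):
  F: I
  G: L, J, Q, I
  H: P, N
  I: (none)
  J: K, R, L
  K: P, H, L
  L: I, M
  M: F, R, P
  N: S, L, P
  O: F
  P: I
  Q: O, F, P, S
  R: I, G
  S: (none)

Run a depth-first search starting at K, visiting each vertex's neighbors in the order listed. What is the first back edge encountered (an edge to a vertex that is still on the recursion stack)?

G->L

DFS from K (visiting each vertex's neighbors in the order listed); mark gray on enter, black on exit:
K gray
  P gray
    I gray
    I black
  P black
  H gray
    H→P: P black — skip
    N gray
      S gray
      S black
      L gray
        L→I: I black — skip
        M gray
          F gray
            F→I: I black — skip
          F black
          R gray
            R→I: I black — skip
            G gray
              G→L: L is gray → back edge
First back edge: G → L.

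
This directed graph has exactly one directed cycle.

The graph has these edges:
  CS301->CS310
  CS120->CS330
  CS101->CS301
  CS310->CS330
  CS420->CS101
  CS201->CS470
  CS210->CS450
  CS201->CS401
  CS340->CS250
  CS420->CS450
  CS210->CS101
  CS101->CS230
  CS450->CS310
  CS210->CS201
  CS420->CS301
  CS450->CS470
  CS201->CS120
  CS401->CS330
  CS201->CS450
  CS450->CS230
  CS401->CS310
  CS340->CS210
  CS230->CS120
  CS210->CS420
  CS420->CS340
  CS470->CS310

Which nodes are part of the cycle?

CS210, CS340, CS420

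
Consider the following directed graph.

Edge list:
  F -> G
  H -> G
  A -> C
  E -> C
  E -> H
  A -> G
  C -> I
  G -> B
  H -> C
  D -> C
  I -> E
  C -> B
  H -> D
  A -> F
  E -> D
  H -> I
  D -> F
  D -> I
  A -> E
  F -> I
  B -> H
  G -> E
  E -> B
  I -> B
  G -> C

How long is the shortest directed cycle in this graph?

3

For each vertex v, BFS finds the shortest path from v back to v.
The shortest such closed walk is G → B → H → G, length 3.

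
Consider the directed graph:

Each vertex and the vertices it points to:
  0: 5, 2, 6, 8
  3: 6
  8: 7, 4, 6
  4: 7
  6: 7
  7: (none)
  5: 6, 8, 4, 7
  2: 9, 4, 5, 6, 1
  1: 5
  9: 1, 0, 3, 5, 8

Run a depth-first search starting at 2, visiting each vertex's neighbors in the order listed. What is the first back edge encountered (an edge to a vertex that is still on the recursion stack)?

DFS from 2 (visiting each vertex's neighbors in the order listed); mark gray on enter, black on exit:
2 gray
  9 gray
    1 gray
      5 gray
        6 gray
          7 gray
          7 black
        6 black
        8 gray
          8→7: 7 black — skip
          4 gray
            4→7: 7 black — skip
          4 black
          8→6: 6 black — skip
        8 black
        5→4: 4 black — skip
        5→7: 7 black — skip
      5 black
    1 black
    0 gray
      0→5: 5 black — skip
      0→2: 2 is gray → back edge
First back edge: 0 → 2.

0->2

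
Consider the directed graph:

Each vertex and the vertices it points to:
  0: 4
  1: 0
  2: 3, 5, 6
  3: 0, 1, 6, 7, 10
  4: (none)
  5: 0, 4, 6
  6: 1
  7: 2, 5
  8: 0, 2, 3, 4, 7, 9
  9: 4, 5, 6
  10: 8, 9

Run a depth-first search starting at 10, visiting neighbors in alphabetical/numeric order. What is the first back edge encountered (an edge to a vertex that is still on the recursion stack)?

7->2

DFS from 10 (visiting neighbors in alphabetical/numeric order); mark gray on enter, black on exit:
10 gray
  8 gray
    0 gray
      4 gray
      4 black
    0 black
    2 gray
      3 gray
        3→0: 0 black — skip
        1 gray
          1→0: 0 black — skip
        1 black
        6 gray
          6→1: 1 black — skip
        6 black
        7 gray
          7→2: 2 is gray → back edge
First back edge: 7 → 2.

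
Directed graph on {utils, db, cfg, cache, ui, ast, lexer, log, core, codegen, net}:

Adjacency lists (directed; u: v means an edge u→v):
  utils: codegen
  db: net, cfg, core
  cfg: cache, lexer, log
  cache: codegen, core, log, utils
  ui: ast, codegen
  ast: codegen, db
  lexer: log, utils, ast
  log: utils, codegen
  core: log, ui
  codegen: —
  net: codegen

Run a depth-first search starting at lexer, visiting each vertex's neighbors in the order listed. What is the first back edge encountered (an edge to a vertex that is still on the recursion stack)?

DFS from lexer (visiting each vertex's neighbors in the order listed); mark gray on enter, black on exit:
lexer gray
  log gray
    utils gray
      codegen gray
      codegen black
    utils black
    log→codegen: codegen black — skip
  log black
  lexer→utils: utils black — skip
  ast gray
    ast→codegen: codegen black — skip
    db gray
      net gray
        net→codegen: codegen black — skip
      net black
      cfg gray
        cache gray
          cache→codegen: codegen black — skip
          core gray
            core→log: log black — skip
            ui gray
              ui→ast: ast is gray → back edge
First back edge: ui → ast.

ui→ast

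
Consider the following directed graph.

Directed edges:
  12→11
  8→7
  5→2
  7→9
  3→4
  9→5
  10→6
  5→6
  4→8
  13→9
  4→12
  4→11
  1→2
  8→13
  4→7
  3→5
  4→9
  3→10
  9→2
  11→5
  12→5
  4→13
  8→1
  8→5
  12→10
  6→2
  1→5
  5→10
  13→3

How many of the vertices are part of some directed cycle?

A vertex is on a directed cycle iff it belongs to a strongly connected component of size ≥ 2 (or has a self-loop).
The vertices on cycles are {3, 4, 8, 13} — 4 in total.

4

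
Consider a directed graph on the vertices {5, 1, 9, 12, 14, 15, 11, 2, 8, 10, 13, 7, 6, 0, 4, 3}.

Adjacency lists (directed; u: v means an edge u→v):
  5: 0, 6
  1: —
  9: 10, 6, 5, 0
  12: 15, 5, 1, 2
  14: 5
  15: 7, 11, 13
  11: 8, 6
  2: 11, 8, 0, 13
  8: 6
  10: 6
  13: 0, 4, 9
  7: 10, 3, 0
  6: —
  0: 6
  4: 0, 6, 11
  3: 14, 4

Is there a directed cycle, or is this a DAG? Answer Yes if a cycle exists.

DFS with white/gray/black marking, starting from 7:
7 gray
  10 gray
    6 gray
    6 black
  10 black
  3 gray
    14 gray
      5 gray
        0 gray
          0→6: 6 black — skip
        0 black
        5→6: 6 black — skip
      5 black
    14 black
    4 gray
      4→0: 0 black — skip
      4→6: 6 black — skip
      11 gray
        8 gray
          8→6: 6 black — skip
        8 black
        11→6: 6 black — skip
      11 black
    4 black
  3 black
  7→0: 0 black — skip
7 black
1 gray
1 black
9 gray
  9→10: 10 black — skip
  9→6: 6 black — skip
  9→5: 5 black — skip
  9→0: 0 black — skip
9 black
12 gray
  15 gray
    15→7: 7 black — skip
    15→11: 11 black — skip
    13 gray
      13→0: 0 black — skip
      13→4: 4 black — skip
      13→9: 9 black — skip
    13 black
  15 black
  12→5: 5 black — skip
  12→1: 1 black — skip
  2 gray
    2→11: 11 black — skip
    2→8: 8 black — skip
    2→0: 0 black — skip
    2→13: 13 black — skip
  2 black
12 black
Every edge goes to a white or black vertex — no back edge, so the graph is acyclic.

No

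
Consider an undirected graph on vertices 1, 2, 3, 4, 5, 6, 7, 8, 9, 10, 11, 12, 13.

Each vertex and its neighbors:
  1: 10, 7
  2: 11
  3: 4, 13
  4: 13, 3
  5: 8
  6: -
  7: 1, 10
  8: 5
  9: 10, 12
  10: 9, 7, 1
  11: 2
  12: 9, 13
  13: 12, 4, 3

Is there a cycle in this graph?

Yes

DFS, tracking each vertex's parent; an edge to a visited non-parent vertex closes a cycle.
Start from 2:
visit 2 (parent –)
  visit 11 (parent 2)
    11–2: parent, skip
visit 1 (parent –)
  visit 10 (parent 1)
    visit 9 (parent 10)
      9–10: parent, skip
      visit 12 (parent 9)
        12–9: parent, skip
        visit 13 (parent 12)
          13–12: parent, skip
          visit 4 (parent 13)
            4–13: parent, skip
            visit 3 (parent 4)
              3–4: parent, skip
              3–13: 13 visited and ≠ parent → cycle
Cycle: 13 – 4 – 3 – 13.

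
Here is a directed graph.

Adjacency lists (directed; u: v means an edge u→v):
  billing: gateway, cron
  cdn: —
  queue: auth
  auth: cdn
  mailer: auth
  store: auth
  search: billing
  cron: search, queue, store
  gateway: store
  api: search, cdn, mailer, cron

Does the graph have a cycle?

Yes

DFS with white/gray/black marking, starting from gateway:
gateway gray
  store gray
    auth gray
      cdn gray
      cdn black
    auth black
  store black
gateway black
billing gray
  billing→gateway: gateway black — skip
  cron gray
    search gray
      search→billing: billing is gray → back edge
Back edge found, so a cycle exists: billing → cron → search → billing.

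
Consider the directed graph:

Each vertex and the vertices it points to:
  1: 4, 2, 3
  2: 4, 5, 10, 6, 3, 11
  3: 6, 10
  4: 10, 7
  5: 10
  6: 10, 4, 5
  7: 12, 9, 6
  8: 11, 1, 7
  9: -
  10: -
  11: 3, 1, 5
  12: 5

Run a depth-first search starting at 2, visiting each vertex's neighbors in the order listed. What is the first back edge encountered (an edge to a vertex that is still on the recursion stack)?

DFS from 2 (visiting each vertex's neighbors in the order listed); mark gray on enter, black on exit:
2 gray
  4 gray
    10 gray
    10 black
    7 gray
      12 gray
        5 gray
          5→10: 10 black — skip
        5 black
      12 black
      9 gray
      9 black
      6 gray
        6→10: 10 black — skip
        6→4: 4 is gray → back edge
First back edge: 6 → 4.

6→4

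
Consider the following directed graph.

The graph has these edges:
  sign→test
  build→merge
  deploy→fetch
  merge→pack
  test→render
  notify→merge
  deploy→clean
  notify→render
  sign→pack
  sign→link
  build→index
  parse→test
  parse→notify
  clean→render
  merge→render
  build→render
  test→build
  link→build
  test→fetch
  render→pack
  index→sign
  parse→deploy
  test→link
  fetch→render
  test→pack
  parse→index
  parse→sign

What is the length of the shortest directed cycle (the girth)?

4

For each vertex v, BFS finds the shortest path from v back to v.
The shortest such closed walk is sign → link → build → index → sign, length 4.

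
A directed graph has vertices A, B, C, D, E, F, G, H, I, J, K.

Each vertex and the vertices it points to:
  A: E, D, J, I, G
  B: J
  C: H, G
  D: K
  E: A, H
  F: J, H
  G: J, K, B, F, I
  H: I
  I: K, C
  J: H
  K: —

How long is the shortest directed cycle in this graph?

For each vertex v, BFS finds the shortest path from v back to v.
The shortest such closed walk is A → E → A, length 2.

2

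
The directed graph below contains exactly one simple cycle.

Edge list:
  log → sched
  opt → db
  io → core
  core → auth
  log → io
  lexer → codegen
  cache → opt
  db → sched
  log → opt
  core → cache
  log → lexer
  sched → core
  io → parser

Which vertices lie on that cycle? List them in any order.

db, opt, core, cache, sched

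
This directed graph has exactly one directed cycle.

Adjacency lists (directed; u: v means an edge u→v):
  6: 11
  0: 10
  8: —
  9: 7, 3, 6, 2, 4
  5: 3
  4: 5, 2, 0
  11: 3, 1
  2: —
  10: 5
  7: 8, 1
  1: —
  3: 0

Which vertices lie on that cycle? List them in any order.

0, 3, 5, 10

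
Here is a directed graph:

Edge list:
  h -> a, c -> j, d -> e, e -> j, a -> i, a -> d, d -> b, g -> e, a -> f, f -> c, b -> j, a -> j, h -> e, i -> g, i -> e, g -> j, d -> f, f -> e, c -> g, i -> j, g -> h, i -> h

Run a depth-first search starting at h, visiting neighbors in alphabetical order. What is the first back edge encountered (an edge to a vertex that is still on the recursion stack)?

DFS from h (visiting neighbors in alphabetical order); mark gray on enter, black on exit:
h gray
  a gray
    d gray
      b gray
        j gray
        j black
      b black
      e gray
        e→j: j black — skip
      e black
      f gray
        c gray
          g gray
            g→e: e black — skip
            g→h: h is gray → back edge
First back edge: g → h.

g->h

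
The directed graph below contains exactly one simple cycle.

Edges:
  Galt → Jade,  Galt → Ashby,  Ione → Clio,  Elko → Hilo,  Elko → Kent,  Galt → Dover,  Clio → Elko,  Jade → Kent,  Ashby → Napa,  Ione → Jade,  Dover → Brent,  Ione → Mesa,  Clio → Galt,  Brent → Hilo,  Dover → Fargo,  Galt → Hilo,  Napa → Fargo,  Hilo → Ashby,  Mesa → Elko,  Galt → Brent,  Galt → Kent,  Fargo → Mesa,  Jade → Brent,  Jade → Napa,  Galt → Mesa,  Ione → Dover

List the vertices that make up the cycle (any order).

DFS with gray/black marking from Fargo:
Fargo gray
  Mesa gray
    Elko gray
      Kent gray
      Kent black
      Hilo gray
        Ashby gray
          Napa gray
            Napa→Fargo: Fargo is gray → back edge
Back edge closes the cycle Fargo → Mesa → Elko → Hilo → Ashby → Napa → Fargo; its vertices are {Elko, Hilo, Mesa, Napa, Ashby, Fargo}.

Elko, Hilo, Mesa, Napa, Ashby, Fargo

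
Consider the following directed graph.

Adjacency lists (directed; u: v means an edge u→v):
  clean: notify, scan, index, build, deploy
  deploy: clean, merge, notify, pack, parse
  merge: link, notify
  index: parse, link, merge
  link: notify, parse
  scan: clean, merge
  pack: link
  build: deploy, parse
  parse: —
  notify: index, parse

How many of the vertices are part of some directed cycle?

A vertex is on a directed cycle iff it belongs to a strongly connected component of size ≥ 2 (or has a self-loop).
The vertices on cycles are {link, scan, build, clean, index, merge, deploy, notify} — 8 in total.

8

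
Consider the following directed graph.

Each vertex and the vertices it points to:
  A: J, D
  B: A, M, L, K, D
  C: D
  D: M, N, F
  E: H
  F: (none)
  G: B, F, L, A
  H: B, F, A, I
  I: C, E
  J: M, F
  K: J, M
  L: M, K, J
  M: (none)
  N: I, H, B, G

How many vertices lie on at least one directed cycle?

9

A vertex is on a directed cycle iff it belongs to a strongly connected component of size ≥ 2 (or has a self-loop).
The vertices on cycles are {A, B, C, D, E, G, H, I, N} — 9 in total.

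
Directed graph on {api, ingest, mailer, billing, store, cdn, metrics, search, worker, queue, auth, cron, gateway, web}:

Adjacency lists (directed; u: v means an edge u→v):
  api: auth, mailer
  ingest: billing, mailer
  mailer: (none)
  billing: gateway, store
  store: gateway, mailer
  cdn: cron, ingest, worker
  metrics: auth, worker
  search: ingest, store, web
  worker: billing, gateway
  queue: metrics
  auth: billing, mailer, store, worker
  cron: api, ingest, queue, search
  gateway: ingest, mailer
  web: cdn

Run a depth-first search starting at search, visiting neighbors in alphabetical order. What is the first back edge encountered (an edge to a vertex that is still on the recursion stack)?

DFS from search (visiting neighbors in alphabetical order); mark gray on enter, black on exit:
search gray
  ingest gray
    billing gray
      gateway gray
        gateway→ingest: ingest is gray → back edge
First back edge: gateway → ingest.

gateway→ingest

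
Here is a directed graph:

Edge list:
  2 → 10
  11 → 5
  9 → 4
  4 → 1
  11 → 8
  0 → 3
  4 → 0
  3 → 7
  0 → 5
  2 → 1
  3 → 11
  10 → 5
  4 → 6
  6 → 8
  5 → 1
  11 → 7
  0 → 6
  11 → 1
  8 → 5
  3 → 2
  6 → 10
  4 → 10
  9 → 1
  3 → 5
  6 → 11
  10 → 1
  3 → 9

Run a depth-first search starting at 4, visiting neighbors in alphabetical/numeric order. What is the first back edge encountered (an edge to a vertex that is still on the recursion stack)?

9→4

DFS from 4 (visiting neighbors in alphabetical/numeric order); mark gray on enter, black on exit:
4 gray
  0 gray
    3 gray
      2 gray
        1 gray
        1 black
        10 gray
          10→1: 1 black — skip
          5 gray
            5→1: 1 black — skip
          5 black
        10 black
      2 black
      3→5: 5 black — skip
      7 gray
      7 black
      9 gray
        9→1: 1 black — skip
        9→4: 4 is gray → back edge
First back edge: 9 → 4.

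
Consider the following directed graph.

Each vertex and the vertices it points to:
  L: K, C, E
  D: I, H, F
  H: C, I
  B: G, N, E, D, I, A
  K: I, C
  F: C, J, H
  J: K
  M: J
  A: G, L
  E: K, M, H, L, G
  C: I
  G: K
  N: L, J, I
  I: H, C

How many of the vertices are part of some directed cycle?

A vertex is on a directed cycle iff it belongs to a strongly connected component of size ≥ 2 (or has a self-loop).
The vertices on cycles are {C, E, H, I, L} — 5 in total.

5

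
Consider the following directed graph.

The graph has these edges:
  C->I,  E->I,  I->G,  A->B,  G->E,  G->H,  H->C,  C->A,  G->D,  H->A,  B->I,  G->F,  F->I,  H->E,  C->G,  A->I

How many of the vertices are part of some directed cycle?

A vertex is on a directed cycle iff it belongs to a strongly connected component of size ≥ 2 (or has a self-loop).
The vertices on cycles are {A, B, C, E, F, G, H, I} — 8 in total.

8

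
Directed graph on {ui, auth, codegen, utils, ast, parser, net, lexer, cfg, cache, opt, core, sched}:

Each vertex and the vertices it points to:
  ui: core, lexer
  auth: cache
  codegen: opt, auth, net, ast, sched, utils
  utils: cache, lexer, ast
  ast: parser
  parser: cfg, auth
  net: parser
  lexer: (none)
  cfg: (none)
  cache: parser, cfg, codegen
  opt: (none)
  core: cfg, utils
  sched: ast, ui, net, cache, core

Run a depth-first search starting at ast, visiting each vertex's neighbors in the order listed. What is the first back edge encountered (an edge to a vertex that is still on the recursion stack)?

cache→parser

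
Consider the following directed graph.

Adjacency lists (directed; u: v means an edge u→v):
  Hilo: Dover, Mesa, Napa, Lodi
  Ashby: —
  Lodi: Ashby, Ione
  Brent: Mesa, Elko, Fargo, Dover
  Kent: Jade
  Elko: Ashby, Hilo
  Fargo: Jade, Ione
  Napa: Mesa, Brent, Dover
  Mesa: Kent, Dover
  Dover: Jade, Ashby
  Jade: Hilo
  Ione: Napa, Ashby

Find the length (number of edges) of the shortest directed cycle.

3

For each vertex v, BFS finds the shortest path from v back to v.
The shortest such closed walk is Hilo → Dover → Jade → Hilo, length 3.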